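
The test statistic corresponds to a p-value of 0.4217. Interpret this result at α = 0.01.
Since p = 0.4217 > α = 0.01, fail to reject H₀.
There is insufficient evidence to reject the null hypothesis; the result is not statistically significant at the 0.01 level.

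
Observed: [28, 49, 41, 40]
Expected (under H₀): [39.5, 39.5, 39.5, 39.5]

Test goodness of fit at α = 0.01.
Chi-square goodness of fit test:
H₀: observed counts match expected distribution
H₁: observed counts differ from expected distribution
df = k - 1 = 3
χ² = Σ(O - E)²/E
   = (28 - 39.5)²/39.5 + (49 - 39.5)²/39.5 + (41 - 39.5)²/39.5 + (40 - 39.5)²/39.5
   = 3.348 + 2.285 + 0.057 + 0.006
   = 5.70
p-value = 0.1274

Since p-value > α = 0.01, we fail to reject H₀.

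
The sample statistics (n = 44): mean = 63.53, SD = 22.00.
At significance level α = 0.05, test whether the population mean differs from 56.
One-sample t-test:
H₀: μ = 56
H₁: μ ≠ 56
df = n - 1 = 43
t = (x̄ - μ₀) / (s/√n) = (63.53 - 56) / (22.00/√44) = 2.270
p-value = 0.0283

Since p-value < α = 0.05, we reject H₀.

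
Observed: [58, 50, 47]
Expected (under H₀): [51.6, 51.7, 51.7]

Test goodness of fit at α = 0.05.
Chi-square goodness of fit test:
H₀: observed counts match expected distribution
H₁: observed counts differ from expected distribution
df = k - 1 = 2
χ² = Σ(O - E)²/E
   = (58 - 51.6)²/51.6 + (50 - 51.7)²/51.7 + (47 - 51.7)²/51.7
   = 0.794 + 0.056 + 0.427
   = 1.28
p-value = 0.5281

Since p-value > α = 0.05, we fail to reject H₀.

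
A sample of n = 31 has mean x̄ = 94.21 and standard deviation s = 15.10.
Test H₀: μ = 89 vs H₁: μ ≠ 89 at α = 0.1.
One-sample t-test:
H₀: μ = 89
H₁: μ ≠ 89
df = n - 1 = 30
t = (x̄ - μ₀) / (s/√n) = (94.21 - 89) / (15.10/√31) = 1.921
p-value = 0.0643

Since p-value < α = 0.1, we reject H₀.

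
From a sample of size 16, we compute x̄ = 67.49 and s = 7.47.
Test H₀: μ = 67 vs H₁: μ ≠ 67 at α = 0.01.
One-sample t-test:
H₀: μ = 67
H₁: μ ≠ 67
df = n - 1 = 15
t = (x̄ - μ₀) / (s/√n) = (67.49 - 67) / (7.47/√16) = 0.262
p-value = 0.7966

Since p-value > α = 0.01, we fail to reject H₀.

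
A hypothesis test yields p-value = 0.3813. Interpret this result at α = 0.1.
Since p = 0.3813 > α = 0.1, fail to reject H₀.
There is insufficient evidence to reject the null hypothesis; the result is not statistically significant at the 0.1 level.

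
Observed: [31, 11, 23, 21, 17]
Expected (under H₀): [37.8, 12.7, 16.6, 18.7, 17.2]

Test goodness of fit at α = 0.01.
Chi-square goodness of fit test:
H₀: observed counts match expected distribution
H₁: observed counts differ from expected distribution
df = k - 1 = 4
χ² = Σ(O - E)²/E
   = (31 - 37.8)²/37.8 + (11 - 12.7)²/12.7 + (23 - 16.6)²/16.6 + (21 - 18.7)²/18.7 + (17 - 17.2)²/17.2
   = 1.223 + 0.228 + 2.467 + 0.283 + 0.002
   = 4.20
p-value = 0.3792

Since p-value > α = 0.01, we fail to reject H₀.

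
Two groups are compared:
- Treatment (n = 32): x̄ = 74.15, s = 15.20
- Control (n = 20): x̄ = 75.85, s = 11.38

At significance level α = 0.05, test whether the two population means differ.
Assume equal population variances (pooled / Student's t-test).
Student's two-sample t-test (equal variances):
H₀: μ₁ = μ₂
H₁: μ₁ ≠ μ₂
df = n₁ + n₂ - 2 = 50
Pooled variance s_p² = [(n₁-1)s₁² + (n₂-1)s₂²] / (n₁ + n₂ - 2) = [(31)(15.20²) + (19)(11.38²)] / 50 = 192.4565
SE = √(s_p²(1/n₁ + 1/n₂)) = √(192.4565 × (1/32 + 1/20)) = 3.9544
t = (x̄₁ - x̄₂) / SE = (74.15 - 75.85) / 3.9544 = -1.70 / 3.9544 = -0.430
p-value = 0.6691

Since p-value > α = 0.05, we fail to reject H₀.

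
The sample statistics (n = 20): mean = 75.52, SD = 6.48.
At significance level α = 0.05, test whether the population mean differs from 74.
One-sample t-test:
H₀: μ = 74
H₁: μ ≠ 74
df = n - 1 = 19
t = (x̄ - μ₀) / (s/√n) = (75.52 - 74) / (6.48/√20) = 1.049
p-value = 0.3073

Since p-value > α = 0.05, we fail to reject H₀.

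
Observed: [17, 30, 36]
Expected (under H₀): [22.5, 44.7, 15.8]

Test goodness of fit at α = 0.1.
Chi-square goodness of fit test:
H₀: observed counts match expected distribution
H₁: observed counts differ from expected distribution
df = k - 1 = 2
χ² = Σ(O - E)²/E
   = (17 - 22.5)²/22.5 + (30 - 44.7)²/44.7 + (36 - 15.8)²/15.8
   = 1.344 + 4.834 + 25.825
   = 32.00
p-value < 0.0001

Since p-value < α = 0.1, we reject H₀.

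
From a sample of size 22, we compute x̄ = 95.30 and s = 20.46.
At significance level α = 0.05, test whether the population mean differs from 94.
One-sample t-test:
H₀: μ = 94
H₁: μ ≠ 94
df = n - 1 = 21
t = (x̄ - μ₀) / (s/√n) = (95.30 - 94) / (20.46/√22) = 0.298
p-value = 0.7686

Since p-value > α = 0.05, we fail to reject H₀.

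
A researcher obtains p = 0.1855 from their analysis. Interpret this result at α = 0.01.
Since p = 0.1855 > α = 0.01, fail to reject H₀.
There is insufficient evidence to reject the null hypothesis; the result is not statistically significant at the 0.01 level.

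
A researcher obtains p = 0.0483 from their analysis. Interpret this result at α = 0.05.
Since p = 0.0483 < α = 0.05, reject H₀.
There is sufficient evidence to reject the null hypothesis; the result is statistically significant at the 0.05 level.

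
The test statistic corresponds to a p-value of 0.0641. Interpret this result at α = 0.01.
Since p = 0.0641 > α = 0.01, fail to reject H₀.
There is insufficient evidence to reject the null hypothesis; the result is not statistically significant at the 0.01 level.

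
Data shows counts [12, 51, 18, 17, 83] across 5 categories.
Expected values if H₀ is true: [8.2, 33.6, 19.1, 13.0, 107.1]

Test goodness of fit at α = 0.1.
Chi-square goodness of fit test:
H₀: observed counts match expected distribution
H₁: observed counts differ from expected distribution
df = k - 1 = 4
χ² = Σ(O - E)²/E
   = (12 - 8.2)²/8.2 + (51 - 33.6)²/33.6 + (18 - 19.1)²/19.1 + (17 - 13.0)²/13.0 + (83 - 107.1)²/107.1
   = 1.761 + 9.011 + 0.063 + 1.231 + 5.423
   = 17.49
p-value = 0.0016

Since p-value < α = 0.1, we reject H₀.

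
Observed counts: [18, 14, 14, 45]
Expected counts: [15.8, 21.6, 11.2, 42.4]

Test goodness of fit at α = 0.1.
Chi-square goodness of fit test:
H₀: observed counts match expected distribution
H₁: observed counts differ from expected distribution
df = k - 1 = 3
χ² = Σ(O - E)²/E
   = (18 - 15.8)²/15.8 + (14 - 21.6)²/21.6 + (14 - 11.2)²/11.2 + (45 - 42.4)²/42.4
   = 0.306 + 2.674 + 0.700 + 0.159
   = 3.84
p-value = 0.2793

Since p-value > α = 0.1, we fail to reject H₀.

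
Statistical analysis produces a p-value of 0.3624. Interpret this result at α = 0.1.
Since p = 0.3624 > α = 0.1, fail to reject H₀.
There is insufficient evidence to reject the null hypothesis; the result is not statistically significant at the 0.1 level.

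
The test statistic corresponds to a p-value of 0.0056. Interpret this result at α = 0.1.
Since p = 0.0056 < α = 0.1, reject H₀.
There is sufficient evidence to reject the null hypothesis; the result is statistically significant at the 0.1 level.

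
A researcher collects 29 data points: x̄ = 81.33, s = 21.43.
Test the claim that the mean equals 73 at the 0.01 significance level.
One-sample t-test:
H₀: μ = 73
H₁: μ ≠ 73
df = n - 1 = 28
t = (x̄ - μ₀) / (s/√n) = (81.33 - 73) / (21.43/√29) = 2.093
p-value = 0.0455

Since p-value > α = 0.01, we fail to reject H₀.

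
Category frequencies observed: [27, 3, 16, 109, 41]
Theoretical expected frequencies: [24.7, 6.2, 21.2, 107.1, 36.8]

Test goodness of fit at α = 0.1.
Chi-square goodness of fit test:
H₀: observed counts match expected distribution
H₁: observed counts differ from expected distribution
df = k - 1 = 4
χ² = Σ(O - E)²/E
   = (27 - 24.7)²/24.7 + (3 - 6.2)²/6.2 + (16 - 21.2)²/21.2 + (109 - 107.1)²/107.1 + (41 - 36.8)²/36.8
   = 0.214 + 1.652 + 1.275 + 0.034 + 0.479
   = 3.65
p-value = 0.4548

Since p-value > α = 0.1, we fail to reject H₀.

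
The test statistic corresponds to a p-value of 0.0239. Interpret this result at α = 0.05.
Since p = 0.0239 < α = 0.05, reject H₀.
There is sufficient evidence to reject the null hypothesis; the result is statistically significant at the 0.05 level.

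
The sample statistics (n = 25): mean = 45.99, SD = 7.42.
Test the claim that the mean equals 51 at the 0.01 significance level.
One-sample t-test:
H₀: μ = 51
H₁: μ ≠ 51
df = n - 1 = 24
t = (x̄ - μ₀) / (s/√n) = (45.99 - 51) / (7.42/√25) = -3.376
p-value = 0.0025

Since p-value < α = 0.01, we reject H₀.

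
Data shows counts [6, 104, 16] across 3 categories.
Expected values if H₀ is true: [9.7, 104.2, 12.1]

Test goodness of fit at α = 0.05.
Chi-square goodness of fit test:
H₀: observed counts match expected distribution
H₁: observed counts differ from expected distribution
df = k - 1 = 2
χ² = Σ(O - E)²/E
   = (6 - 9.7)²/9.7 + (104 - 104.2)²/104.2 + (16 - 12.1)²/12.1
   = 1.411 + 0.000 + 1.257
   = 2.67
p-value = 0.2633

Since p-value > α = 0.05, we fail to reject H₀.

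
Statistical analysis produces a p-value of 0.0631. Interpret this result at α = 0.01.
Since p = 0.0631 > α = 0.01, fail to reject H₀.
There is insufficient evidence to reject the null hypothesis; the result is not statistically significant at the 0.01 level.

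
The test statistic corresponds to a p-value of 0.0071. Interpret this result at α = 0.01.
Since p = 0.0071 < α = 0.01, reject H₀.
There is sufficient evidence to reject the null hypothesis; the result is statistically significant at the 0.01 level.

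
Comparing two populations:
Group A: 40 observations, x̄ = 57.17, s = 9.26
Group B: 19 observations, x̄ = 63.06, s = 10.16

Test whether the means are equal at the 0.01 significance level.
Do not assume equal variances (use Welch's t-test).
Welch's two-sample t-test:
H₀: μ₁ = μ₂
H₁: μ₁ ≠ μ₂
s₁²/n₁ = 9.26²/40 = 2.1437,  s₂²/n₂ = 10.16²/19 = 5.4329
SE = √(s₁²/n₁ + s₂²/n₂) = √(2.1437 + 5.4329) = 2.7526
df (Welch-Satterthwaite) = (s₁²/n₁ + s₂²/n₂)² / [(s₁²/n₁)²/(n₁-1) + (s₂²/n₂)²/(n₂-1)] ≈ 32.66
t = (x̄₁ - x̄₂) / SE = (57.17 - 63.06) / 2.7526 = -5.89 / 2.7526 = -2.140
p-value = 0.0399

Since p-value > α = 0.01, we fail to reject H₀.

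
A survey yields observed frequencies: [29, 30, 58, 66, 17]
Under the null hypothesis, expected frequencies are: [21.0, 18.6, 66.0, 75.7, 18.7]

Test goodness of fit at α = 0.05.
Chi-square goodness of fit test:
H₀: observed counts match expected distribution
H₁: observed counts differ from expected distribution
df = k - 1 = 4
χ² = Σ(O - E)²/E
   = (29 - 21.0)²/21.0 + (30 - 18.6)²/18.6 + (58 - 66.0)²/66.0 + (66 - 75.7)²/75.7 + (17 - 18.7)²/18.7
   = 3.048 + 6.987 + 0.970 + 1.243 + 0.155
   = 12.40
p-value = 0.0146

Since p-value < α = 0.05, we reject H₀.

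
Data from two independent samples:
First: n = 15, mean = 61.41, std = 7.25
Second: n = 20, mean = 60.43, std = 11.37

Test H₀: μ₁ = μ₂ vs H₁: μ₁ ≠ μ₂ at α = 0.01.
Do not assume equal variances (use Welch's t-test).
Welch's two-sample t-test:
H₀: μ₁ = μ₂
H₁: μ₁ ≠ μ₂
s₁²/n₁ = 7.25²/15 = 3.5042,  s₂²/n₂ = 11.37²/20 = 6.4638
SE = √(s₁²/n₁ + s₂²/n₂) = √(3.5042 + 6.4638) = 3.1572
df (Welch-Satterthwaite) = (s₁²/n₁ + s₂²/n₂)² / [(s₁²/n₁)²/(n₁-1) + (s₂²/n₂)²/(n₂-1)] ≈ 32.30
t = (x̄₁ - x̄₂) / SE = (61.41 - 60.43) / 3.1572 = 0.98 / 3.1572 = 0.310
p-value = 0.7583

Since p-value > α = 0.01, we fail to reject H₀.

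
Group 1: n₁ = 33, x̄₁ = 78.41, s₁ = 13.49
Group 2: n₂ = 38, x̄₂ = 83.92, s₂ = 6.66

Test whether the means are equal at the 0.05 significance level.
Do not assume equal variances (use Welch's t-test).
Welch's two-sample t-test:
H₀: μ₁ = μ₂
H₁: μ₁ ≠ μ₂
s₁²/n₁ = 13.49²/33 = 5.5145,  s₂²/n₂ = 6.66²/38 = 1.1673
SE = √(s₁²/n₁ + s₂²/n₂) = √(5.5145 + 1.1673) = 2.5849
df (Welch-Satterthwaite) = (s₁²/n₁ + s₂²/n₂)² / [(s₁²/n₁)²/(n₁-1) + (s₂²/n₂)²/(n₂-1)] ≈ 45.23
t = (x̄₁ - x̄₂) / SE = (78.41 - 83.92) / 2.5849 = -5.51 / 2.5849 = -2.132
p-value = 0.0385

Since p-value < α = 0.05, we reject H₀.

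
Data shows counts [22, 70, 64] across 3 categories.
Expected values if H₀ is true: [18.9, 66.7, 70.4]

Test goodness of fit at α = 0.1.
Chi-square goodness of fit test:
H₀: observed counts match expected distribution
H₁: observed counts differ from expected distribution
df = k - 1 = 2
χ² = Σ(O - E)²/E
   = (22 - 18.9)²/18.9 + (70 - 66.7)²/66.7 + (64 - 70.4)²/70.4
   = 0.508 + 0.163 + 0.582
   = 1.25
p-value = 0.5343

Since p-value > α = 0.1, we fail to reject H₀.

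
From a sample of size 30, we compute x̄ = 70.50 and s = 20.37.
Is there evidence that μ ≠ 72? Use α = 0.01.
One-sample t-test:
H₀: μ = 72
H₁: μ ≠ 72
df = n - 1 = 29
t = (x̄ - μ₀) / (s/√n) = (70.50 - 72) / (20.37/√30) = -0.403
p-value = 0.6897

Since p-value > α = 0.01, we fail to reject H₀.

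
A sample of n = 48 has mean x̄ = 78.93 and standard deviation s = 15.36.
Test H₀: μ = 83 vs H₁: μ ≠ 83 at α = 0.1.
One-sample t-test:
H₀: μ = 83
H₁: μ ≠ 83
df = n - 1 = 47
t = (x̄ - μ₀) / (s/√n) = (78.93 - 83) / (15.36/√48) = -1.836
p-value = 0.0727

Since p-value < α = 0.1, we reject H₀.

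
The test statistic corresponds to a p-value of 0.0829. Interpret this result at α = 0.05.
Since p = 0.0829 > α = 0.05, fail to reject H₀.
There is insufficient evidence to reject the null hypothesis; the result is not statistically significant at the 0.05 level.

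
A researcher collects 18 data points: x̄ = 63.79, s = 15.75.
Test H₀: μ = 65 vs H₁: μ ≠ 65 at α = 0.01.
One-sample t-test:
H₀: μ = 65
H₁: μ ≠ 65
df = n - 1 = 17
t = (x̄ - μ₀) / (s/√n) = (63.79 - 65) / (15.75/√18) = -0.326
p-value = 0.7484

Since p-value > α = 0.01, we fail to reject H₀.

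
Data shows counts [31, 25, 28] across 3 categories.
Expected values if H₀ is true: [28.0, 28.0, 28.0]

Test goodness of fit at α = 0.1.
Chi-square goodness of fit test:
H₀: observed counts match expected distribution
H₁: observed counts differ from expected distribution
df = k - 1 = 2
χ² = Σ(O - E)²/E
   = (31 - 28.0)²/28.0 + (25 - 28.0)²/28.0 + (28 - 28.0)²/28.0
   = 0.321 + 0.321 + 0.000
   = 0.64
p-value = 0.7251

Since p-value > α = 0.1, we fail to reject H₀.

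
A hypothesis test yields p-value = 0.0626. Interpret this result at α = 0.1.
Since p = 0.0626 < α = 0.1, reject H₀.
There is sufficient evidence to reject the null hypothesis; the result is statistically significant at the 0.1 level.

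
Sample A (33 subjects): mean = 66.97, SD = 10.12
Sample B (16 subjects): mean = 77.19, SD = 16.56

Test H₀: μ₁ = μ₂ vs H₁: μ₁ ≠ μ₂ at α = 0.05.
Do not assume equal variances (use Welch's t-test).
Welch's two-sample t-test:
H₀: μ₁ = μ₂
H₁: μ₁ ≠ μ₂
s₁²/n₁ = 10.12²/33 = 3.1035,  s₂²/n₂ = 16.56²/16 = 17.1396
SE = √(s₁²/n₁ + s₂²/n₂) = √(3.1035 + 17.1396) = 4.4992
df (Welch-Satterthwaite) = (s₁²/n₁ + s₂²/n₂)² / [(s₁²/n₁)²/(n₁-1) + (s₂²/n₂)²/(n₂-1)] ≈ 20.61
t = (x̄₁ - x̄₂) / SE = (66.97 - 77.19) / 4.4992 = -10.22 / 4.4992 = -2.272
p-value = 0.0340

Since p-value < α = 0.05, we reject H₀.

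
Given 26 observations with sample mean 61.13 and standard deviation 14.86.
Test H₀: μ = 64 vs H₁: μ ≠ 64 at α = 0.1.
One-sample t-test:
H₀: μ = 64
H₁: μ ≠ 64
df = n - 1 = 25
t = (x̄ - μ₀) / (s/√n) = (61.13 - 64) / (14.86/√26) = -0.985
p-value = 0.3342

Since p-value > α = 0.1, we fail to reject H₀.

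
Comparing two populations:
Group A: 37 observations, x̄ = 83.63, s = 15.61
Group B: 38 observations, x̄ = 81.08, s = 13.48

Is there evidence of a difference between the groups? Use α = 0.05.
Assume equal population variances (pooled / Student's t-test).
Student's two-sample t-test (equal variances):
H₀: μ₁ = μ₂
H₁: μ₁ ≠ μ₂
df = n₁ + n₂ - 2 = 73
Pooled variance s_p² = [(n₁-1)s₁² + (n₂-1)s₂²] / (n₁ + n₂ - 2) = [(36)(15.61²) + (37)(13.48²)] / 73 = 212.2669
SE = √(s_p²(1/n₁ + 1/n₂)) = √(212.2669 × (1/37 + 1/38)) = 3.3650
t = (x̄₁ - x̄₂) / SE = (83.63 - 81.08) / 3.3650 = 2.55 / 3.3650 = 0.758
p-value = 0.4510

Since p-value > α = 0.05, we fail to reject H₀.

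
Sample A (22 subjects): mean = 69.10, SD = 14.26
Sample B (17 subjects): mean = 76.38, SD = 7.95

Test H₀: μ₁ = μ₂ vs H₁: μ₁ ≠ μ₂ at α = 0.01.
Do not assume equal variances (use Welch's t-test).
Welch's two-sample t-test:
H₀: μ₁ = μ₂
H₁: μ₁ ≠ μ₂
s₁²/n₁ = 14.26²/22 = 9.2431,  s₂²/n₂ = 7.95²/17 = 3.7178
SE = √(s₁²/n₁ + s₂²/n₂) = √(9.2431 + 3.7178) = 3.6001
df (Welch-Satterthwaite) = (s₁²/n₁ + s₂²/n₂)² / [(s₁²/n₁)²/(n₁-1) + (s₂²/n₂)²/(n₂-1)] ≈ 34.06
t = (x̄₁ - x̄₂) / SE = (69.10 - 76.38) / 3.6001 = -7.28 / 3.6001 = -2.022
p-value = 0.0511

Since p-value > α = 0.01, we fail to reject H₀.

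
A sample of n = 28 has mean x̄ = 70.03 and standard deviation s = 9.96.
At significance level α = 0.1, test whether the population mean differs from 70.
One-sample t-test:
H₀: μ = 70
H₁: μ ≠ 70
df = n - 1 = 27
t = (x̄ - μ₀) / (s/√n) = (70.03 - 70) / (9.96/√28) = 0.016
p-value = 0.9874

Since p-value > α = 0.1, we fail to reject H₀.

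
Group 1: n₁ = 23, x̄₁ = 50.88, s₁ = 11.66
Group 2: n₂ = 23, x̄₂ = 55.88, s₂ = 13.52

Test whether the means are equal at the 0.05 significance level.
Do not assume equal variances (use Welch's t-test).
Welch's two-sample t-test:
H₀: μ₁ = μ₂
H₁: μ₁ ≠ μ₂
s₁²/n₁ = 11.66²/23 = 5.9111,  s₂²/n₂ = 13.52²/23 = 7.9474
SE = √(s₁²/n₁ + s₂²/n₂) = √(5.9111 + 7.9474) = 3.7227
df (Welch-Satterthwaite) = (s₁²/n₁ + s₂²/n₂)² / [(s₁²/n₁)²/(n₁-1) + (s₂²/n₂)²/(n₂-1)] ≈ 43.07
t = (x̄₁ - x̄₂) / SE = (50.88 - 55.88) / 3.7227 = -5.00 / 3.7227 = -1.343
p-value = 0.1863

Since p-value > α = 0.05, we fail to reject H₀.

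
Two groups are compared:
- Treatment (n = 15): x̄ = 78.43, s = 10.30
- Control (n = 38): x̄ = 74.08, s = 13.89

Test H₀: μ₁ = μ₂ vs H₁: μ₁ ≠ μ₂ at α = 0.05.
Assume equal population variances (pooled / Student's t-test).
Student's two-sample t-test (equal variances):
H₀: μ₁ = μ₂
H₁: μ₁ ≠ μ₂
df = n₁ + n₂ - 2 = 51
Pooled variance s_p² = [(n₁-1)s₁² + (n₂-1)s₂²] / (n₁ + n₂ - 2) = [(14)(10.30²) + (37)(13.89²)] / 51 = 169.0931
SE = √(s_p²(1/n₁ + 1/n₂)) = √(169.0931 × (1/15 + 1/38)) = 3.9652
t = (x̄₁ - x̄₂) / SE = (78.43 - 74.08) / 3.9652 = 4.35 / 3.9652 = 1.097
p-value = 0.2778

Since p-value > α = 0.05, we fail to reject H₀.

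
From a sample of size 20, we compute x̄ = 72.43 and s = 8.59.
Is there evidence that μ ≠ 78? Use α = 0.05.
One-sample t-test:
H₀: μ = 78
H₁: μ ≠ 78
df = n - 1 = 19
t = (x̄ - μ₀) / (s/√n) = (72.43 - 78) / (8.59/√20) = -2.900
p-value = 0.0092

Since p-value < α = 0.05, we reject H₀.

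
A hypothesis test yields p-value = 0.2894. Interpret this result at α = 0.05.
Since p = 0.2894 > α = 0.05, fail to reject H₀.
There is insufficient evidence to reject the null hypothesis; the result is not statistically significant at the 0.05 level.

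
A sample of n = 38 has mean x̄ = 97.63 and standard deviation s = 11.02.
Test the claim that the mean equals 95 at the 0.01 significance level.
One-sample t-test:
H₀: μ = 95
H₁: μ ≠ 95
df = n - 1 = 37
t = (x̄ - μ₀) / (s/√n) = (97.63 - 95) / (11.02/√38) = 1.471
p-value = 0.1497

Since p-value > α = 0.01, we fail to reject H₀.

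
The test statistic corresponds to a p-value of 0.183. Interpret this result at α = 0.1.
Since p = 0.183 > α = 0.1, fail to reject H₀.
There is insufficient evidence to reject the null hypothesis; the result is not statistically significant at the 0.1 level.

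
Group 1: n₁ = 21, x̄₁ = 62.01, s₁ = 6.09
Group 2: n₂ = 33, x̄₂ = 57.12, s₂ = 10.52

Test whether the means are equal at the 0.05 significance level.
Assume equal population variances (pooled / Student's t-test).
Student's two-sample t-test (equal variances):
H₀: μ₁ = μ₂
H₁: μ₁ ≠ μ₂
df = n₁ + n₂ - 2 = 52
Pooled variance s_p² = [(n₁-1)s₁² + (n₂-1)s₂²] / (n₁ + n₂ - 2) = [(20)(6.09²) + (32)(10.52²)] / 52 = 82.3695
SE = √(s_p²(1/n₁ + 1/n₂)) = √(82.3695 × (1/21 + 1/33)) = 2.5335
t = (x̄₁ - x̄₂) / SE = (62.01 - 57.12) / 2.5335 = 4.89 / 2.5335 = 1.930
p-value = 0.0590

Since p-value > α = 0.05, we fail to reject H₀.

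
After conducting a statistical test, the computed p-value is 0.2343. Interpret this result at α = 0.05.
Since p = 0.2343 > α = 0.05, fail to reject H₀.
There is insufficient evidence to reject the null hypothesis; the result is not statistically significant at the 0.05 level.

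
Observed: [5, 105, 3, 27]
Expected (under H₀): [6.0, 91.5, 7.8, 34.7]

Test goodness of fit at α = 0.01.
Chi-square goodness of fit test:
H₀: observed counts match expected distribution
H₁: observed counts differ from expected distribution
df = k - 1 = 3
χ² = Σ(O - E)²/E
   = (5 - 6.0)²/6.0 + (105 - 91.5)²/91.5 + (3 - 7.8)²/7.8 + (27 - 34.7)²/34.7
   = 0.167 + 1.992 + 2.954 + 1.709
   = 6.82
p-value = 0.0778

Since p-value > α = 0.01, we fail to reject H₀.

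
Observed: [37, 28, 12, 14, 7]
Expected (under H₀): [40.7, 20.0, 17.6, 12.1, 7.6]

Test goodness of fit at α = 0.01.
Chi-square goodness of fit test:
H₀: observed counts match expected distribution
H₁: observed counts differ from expected distribution
df = k - 1 = 4
χ² = Σ(O - E)²/E
   = (37 - 40.7)²/40.7 + (28 - 20.0)²/20.0 + (12 - 17.6)²/17.6 + (14 - 12.1)²/12.1 + (7 - 7.6)²/7.6
   = 0.336 + 3.200 + 1.782 + 0.298 + 0.047
   = 5.66
p-value = 0.2257

Since p-value > α = 0.01, we fail to reject H₀.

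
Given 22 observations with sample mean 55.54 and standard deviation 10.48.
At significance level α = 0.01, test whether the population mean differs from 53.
One-sample t-test:
H₀: μ = 53
H₁: μ ≠ 53
df = n - 1 = 21
t = (x̄ - μ₀) / (s/√n) = (55.54 - 53) / (10.48/√22) = 1.137
p-value = 0.2684

Since p-value > α = 0.01, we fail to reject H₀.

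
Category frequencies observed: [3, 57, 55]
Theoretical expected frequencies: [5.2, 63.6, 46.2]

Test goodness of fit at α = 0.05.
Chi-square goodness of fit test:
H₀: observed counts match expected distribution
H₁: observed counts differ from expected distribution
df = k - 1 = 2
χ² = Σ(O - E)²/E
   = (3 - 5.2)²/5.2 + (57 - 63.6)²/63.6 + (55 - 46.2)²/46.2
   = 0.931 + 0.685 + 1.676
   = 3.29
p-value = 0.1928

Since p-value > α = 0.05, we fail to reject H₀.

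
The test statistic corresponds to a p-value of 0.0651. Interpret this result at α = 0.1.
Since p = 0.0651 < α = 0.1, reject H₀.
There is sufficient evidence to reject the null hypothesis; the result is statistically significant at the 0.1 level.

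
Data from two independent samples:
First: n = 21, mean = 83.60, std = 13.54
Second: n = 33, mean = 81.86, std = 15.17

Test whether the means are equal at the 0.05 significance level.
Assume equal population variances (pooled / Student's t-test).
Student's two-sample t-test (equal variances):
H₀: μ₁ = μ₂
H₁: μ₁ ≠ μ₂
df = n₁ + n₂ - 2 = 52
Pooled variance s_p² = [(n₁-1)s₁² + (n₂-1)s₂²] / (n₁ + n₂ - 2) = [(20)(13.54²) + (32)(15.17²)] / 52 = 212.1299
SE = √(s_p²(1/n₁ + 1/n₂)) = √(212.1299 × (1/21 + 1/33)) = 4.0657
t = (x̄₁ - x̄₂) / SE = (83.60 - 81.86) / 4.0657 = 1.74 / 4.0657 = 0.428
p-value = 0.6704

Since p-value > α = 0.05, we fail to reject H₀.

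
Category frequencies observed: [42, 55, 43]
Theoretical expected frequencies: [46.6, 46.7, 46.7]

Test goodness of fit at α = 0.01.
Chi-square goodness of fit test:
H₀: observed counts match expected distribution
H₁: observed counts differ from expected distribution
df = k - 1 = 2
χ² = Σ(O - E)²/E
   = (42 - 46.6)²/46.6 + (55 - 46.7)²/46.7 + (43 - 46.7)²/46.7
   = 0.454 + 1.475 + 0.293
   = 2.22
p-value = 0.3292

Since p-value > α = 0.01, we fail to reject H₀.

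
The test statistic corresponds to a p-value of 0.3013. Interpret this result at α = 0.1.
Since p = 0.3013 > α = 0.1, fail to reject H₀.
There is insufficient evidence to reject the null hypothesis; the result is not statistically significant at the 0.1 level.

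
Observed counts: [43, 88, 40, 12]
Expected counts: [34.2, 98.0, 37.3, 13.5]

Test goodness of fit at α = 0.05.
Chi-square goodness of fit test:
H₀: observed counts match expected distribution
H₁: observed counts differ from expected distribution
df = k - 1 = 3
χ² = Σ(O - E)²/E
   = (43 - 34.2)²/34.2 + (88 - 98.0)²/98.0 + (40 - 37.3)²/37.3 + (12 - 13.5)²/13.5
   = 2.264 + 1.020 + 0.195 + 0.167
   = 3.65
p-value = 0.3022

Since p-value > α = 0.05, we fail to reject H₀.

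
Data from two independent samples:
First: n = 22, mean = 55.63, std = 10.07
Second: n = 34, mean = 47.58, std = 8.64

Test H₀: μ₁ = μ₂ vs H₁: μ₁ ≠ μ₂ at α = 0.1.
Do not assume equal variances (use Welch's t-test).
Welch's two-sample t-test:
H₀: μ₁ = μ₂
H₁: μ₁ ≠ μ₂
s₁²/n₁ = 10.07²/22 = 4.6093,  s₂²/n₂ = 8.64²/34 = 2.1956
SE = √(s₁²/n₁ + s₂²/n₂) = √(4.6093 + 2.1956) = 2.6086
df (Welch-Satterthwaite) = (s₁²/n₁ + s₂²/n₂)² / [(s₁²/n₁)²/(n₁-1) + (s₂²/n₂)²/(n₂-1)] ≈ 40.00
t = (x̄₁ - x̄₂) / SE = (55.63 - 47.58) / 2.6086 = 8.05 / 2.6086 = 3.086
p-value = 0.0037

Since p-value < α = 0.1, we reject H₀.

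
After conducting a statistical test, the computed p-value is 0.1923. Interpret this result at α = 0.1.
Since p = 0.1923 > α = 0.1, fail to reject H₀.
There is insufficient evidence to reject the null hypothesis; the result is not statistically significant at the 0.1 level.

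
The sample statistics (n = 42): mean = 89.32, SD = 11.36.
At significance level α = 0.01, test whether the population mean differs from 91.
One-sample t-test:
H₀: μ = 91
H₁: μ ≠ 91
df = n - 1 = 41
t = (x̄ - μ₀) / (s/√n) = (89.32 - 91) / (11.36/√42) = -0.958
p-value = 0.3435

Since p-value > α = 0.01, we fail to reject H₀.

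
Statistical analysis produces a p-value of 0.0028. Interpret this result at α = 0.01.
Since p = 0.0028 < α = 0.01, reject H₀.
There is sufficient evidence to reject the null hypothesis; the result is statistically significant at the 0.01 level.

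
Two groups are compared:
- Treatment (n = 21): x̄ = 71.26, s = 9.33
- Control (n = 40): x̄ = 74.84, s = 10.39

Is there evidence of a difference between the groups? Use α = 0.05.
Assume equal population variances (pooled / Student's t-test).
Student's two-sample t-test (equal variances):
H₀: μ₁ = μ₂
H₁: μ₁ ≠ μ₂
df = n₁ + n₂ - 2 = 59
Pooled variance s_p² = [(n₁-1)s₁² + (n₂-1)s₂²] / (n₁ + n₂ - 2) = [(20)(9.33²) + (39)(10.39²)] / 59 = 100.8663
SE = √(s_p²(1/n₁ + 1/n₂)) = √(100.8663 × (1/21 + 1/40)) = 2.7064
t = (x̄₁ - x̄₂) / SE = (71.26 - 74.84) / 2.7064 = -3.58 / 2.7064 = -1.323
p-value = 0.1910

Since p-value > α = 0.05, we fail to reject H₀.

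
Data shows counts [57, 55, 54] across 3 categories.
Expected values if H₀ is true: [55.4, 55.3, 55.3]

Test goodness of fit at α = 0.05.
Chi-square goodness of fit test:
H₀: observed counts match expected distribution
H₁: observed counts differ from expected distribution
df = k - 1 = 2
χ² = Σ(O - E)²/E
   = (57 - 55.4)²/55.4 + (55 - 55.3)²/55.3 + (54 - 55.3)²/55.3
   = 0.046 + 0.002 + 0.031
   = 0.08
p-value = 0.9616

Since p-value > α = 0.05, we fail to reject H₀.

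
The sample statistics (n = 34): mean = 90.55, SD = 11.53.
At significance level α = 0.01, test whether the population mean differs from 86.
One-sample t-test:
H₀: μ = 86
H₁: μ ≠ 86
df = n - 1 = 33
t = (x̄ - μ₀) / (s/√n) = (90.55 - 86) / (11.53/√34) = 2.301
p-value = 0.0278

Since p-value > α = 0.01, we fail to reject H₀.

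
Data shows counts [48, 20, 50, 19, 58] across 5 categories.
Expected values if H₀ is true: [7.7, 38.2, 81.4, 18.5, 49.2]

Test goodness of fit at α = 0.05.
Chi-square goodness of fit test:
H₀: observed counts match expected distribution
H₁: observed counts differ from expected distribution
df = k - 1 = 4
χ² = Σ(O - E)²/E
   = (48 - 7.7)²/7.7 + (20 - 38.2)²/38.2 + (50 - 81.4)²/81.4 + (19 - 18.5)²/18.5 + (58 - 49.2)²/49.2
   = 210.921 + 8.671 + 12.113 + 0.014 + 1.574
   = 233.29
p-value < 0.0001

Since p-value < α = 0.05, we reject H₀.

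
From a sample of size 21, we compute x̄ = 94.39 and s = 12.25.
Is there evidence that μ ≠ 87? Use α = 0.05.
One-sample t-test:
H₀: μ = 87
H₁: μ ≠ 87
df = n - 1 = 20
t = (x̄ - μ₀) / (s/√n) = (94.39 - 87) / (12.25/√21) = 2.765
p-value = 0.0120

Since p-value < α = 0.05, we reject H₀.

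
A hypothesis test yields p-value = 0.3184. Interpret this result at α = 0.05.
Since p = 0.3184 > α = 0.05, fail to reject H₀.
There is insufficient evidence to reject the null hypothesis; the result is not statistically significant at the 0.05 level.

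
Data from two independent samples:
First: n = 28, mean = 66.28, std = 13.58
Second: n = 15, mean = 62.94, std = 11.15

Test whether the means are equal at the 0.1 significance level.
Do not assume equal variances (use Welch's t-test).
Welch's two-sample t-test:
H₀: μ₁ = μ₂
H₁: μ₁ ≠ μ₂
s₁²/n₁ = 13.58²/28 = 6.5863,  s₂²/n₂ = 11.15²/15 = 8.2882
SE = √(s₁²/n₁ + s₂²/n₂) = √(6.5863 + 8.2882) = 3.8567
df (Welch-Satterthwaite) = (s₁²/n₁ + s₂²/n₂)² / [(s₁²/n₁)²/(n₁-1) + (s₂²/n₂)²/(n₂-1)] ≈ 33.97
t = (x̄₁ - x̄₂) / SE = (66.28 - 62.94) / 3.8567 = 3.34 / 3.8567 = 0.866
p-value = 0.3926

Since p-value > α = 0.1, we fail to reject H₀.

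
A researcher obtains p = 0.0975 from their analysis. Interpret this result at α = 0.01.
Since p = 0.0975 > α = 0.01, fail to reject H₀.
There is insufficient evidence to reject the null hypothesis; the result is not statistically significant at the 0.01 level.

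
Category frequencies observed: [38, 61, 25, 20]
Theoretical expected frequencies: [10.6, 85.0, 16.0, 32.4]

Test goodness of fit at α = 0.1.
Chi-square goodness of fit test:
H₀: observed counts match expected distribution
H₁: observed counts differ from expected distribution
df = k - 1 = 3
χ² = Σ(O - E)²/E
   = (38 - 10.6)²/10.6 + (61 - 85.0)²/85.0 + (25 - 16.0)²/16.0 + (20 - 32.4)²/32.4
   = 70.826 + 6.776 + 5.062 + 4.746
   = 87.41
p-value < 0.0001

Since p-value < α = 0.1, we reject H₀.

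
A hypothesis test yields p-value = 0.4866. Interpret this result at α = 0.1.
Since p = 0.4866 > α = 0.1, fail to reject H₀.
There is insufficient evidence to reject the null hypothesis; the result is not statistically significant at the 0.1 level.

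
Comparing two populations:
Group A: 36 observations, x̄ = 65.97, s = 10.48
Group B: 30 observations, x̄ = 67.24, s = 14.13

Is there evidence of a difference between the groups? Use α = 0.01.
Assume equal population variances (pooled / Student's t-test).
Student's two-sample t-test (equal variances):
H₀: μ₁ = μ₂
H₁: μ₁ ≠ μ₂
df = n₁ + n₂ - 2 = 64
Pooled variance s_p² = [(n₁-1)s₁² + (n₂-1)s₂²] / (n₁ + n₂ - 2) = [(35)(10.48²) + (29)(14.13²)] / 64 = 150.5330
SE = √(s_p²(1/n₁ + 1/n₂)) = √(150.5330 × (1/36 + 1/30)) = 3.0330
t = (x̄₁ - x̄₂) / SE = (65.97 - 67.24) / 3.0330 = -1.27 / 3.0330 = -0.419
p-value = 0.6768

Since p-value > α = 0.01, we fail to reject H₀.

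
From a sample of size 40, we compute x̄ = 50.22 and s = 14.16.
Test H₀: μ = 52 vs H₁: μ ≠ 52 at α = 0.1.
One-sample t-test:
H₀: μ = 52
H₁: μ ≠ 52
df = n - 1 = 39
t = (x̄ - μ₀) / (s/√n) = (50.22 - 52) / (14.16/√40) = -0.795
p-value = 0.4314

Since p-value > α = 0.1, we fail to reject H₀.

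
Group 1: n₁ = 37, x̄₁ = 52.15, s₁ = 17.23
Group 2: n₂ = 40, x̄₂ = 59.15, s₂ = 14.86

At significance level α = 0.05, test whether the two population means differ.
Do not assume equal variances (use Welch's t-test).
Welch's two-sample t-test:
H₀: μ₁ = μ₂
H₁: μ₁ ≠ μ₂
s₁²/n₁ = 17.23²/37 = 8.0236,  s₂²/n₂ = 14.86²/40 = 5.5205
SE = √(s₁²/n₁ + s₂²/n₂) = √(8.0236 + 5.5205) = 3.6802
df (Welch-Satterthwaite) = (s₁²/n₁ + s₂²/n₂)² / [(s₁²/n₁)²/(n₁-1) + (s₂²/n₂)²/(n₂-1)] ≈ 71.39
t = (x̄₁ - x̄₂) / SE = (52.15 - 59.15) / 3.6802 = -7.00 / 3.6802 = -1.902
p-value = 0.0612

Since p-value > α = 0.05, we fail to reject H₀.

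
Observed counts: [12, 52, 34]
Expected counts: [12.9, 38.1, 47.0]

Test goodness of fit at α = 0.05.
Chi-square goodness of fit test:
H₀: observed counts match expected distribution
H₁: observed counts differ from expected distribution
df = k - 1 = 2
χ² = Σ(O - E)²/E
   = (12 - 12.9)²/12.9 + (52 - 38.1)²/38.1 + (34 - 47.0)²/47.0
   = 0.063 + 5.071 + 3.596
   = 8.73
p-value = 0.0127

Since p-value < α = 0.05, we reject H₀.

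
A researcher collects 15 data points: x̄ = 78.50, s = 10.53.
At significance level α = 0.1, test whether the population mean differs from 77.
One-sample t-test:
H₀: μ = 77
H₁: μ ≠ 77
df = n - 1 = 14
t = (x̄ - μ₀) / (s/√n) = (78.50 - 77) / (10.53/√15) = 0.552
p-value = 0.5898

Since p-value > α = 0.1, we fail to reject H₀.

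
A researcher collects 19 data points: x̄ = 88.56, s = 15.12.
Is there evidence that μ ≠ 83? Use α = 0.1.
One-sample t-test:
H₀: μ = 83
H₁: μ ≠ 83
df = n - 1 = 18
t = (x̄ - μ₀) / (s/√n) = (88.56 - 83) / (15.12/√19) = 1.603
p-value = 0.1264

Since p-value > α = 0.1, we fail to reject H₀.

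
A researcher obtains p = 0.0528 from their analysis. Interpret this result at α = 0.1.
Since p = 0.0528 < α = 0.1, reject H₀.
There is sufficient evidence to reject the null hypothesis; the result is statistically significant at the 0.1 level.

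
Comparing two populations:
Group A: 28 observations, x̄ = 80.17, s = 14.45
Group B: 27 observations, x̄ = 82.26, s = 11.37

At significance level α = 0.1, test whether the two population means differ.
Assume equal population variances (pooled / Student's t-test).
Student's two-sample t-test (equal variances):
H₀: μ₁ = μ₂
H₁: μ₁ ≠ μ₂
df = n₁ + n₂ - 2 = 53
Pooled variance s_p² = [(n₁-1)s₁² + (n₂-1)s₂²] / (n₁ + n₂ - 2) = [(27)(14.45²) + (26)(11.37²)] / 53 = 169.7899
SE = √(s_p²(1/n₁ + 1/n₂)) = √(169.7899 × (1/28 + 1/27)) = 3.5146
t = (x̄₁ - x̄₂) / SE = (80.17 - 82.26) / 3.5146 = -2.09 / 3.5146 = -0.595
p-value = 0.5546

Since p-value > α = 0.1, we fail to reject H₀.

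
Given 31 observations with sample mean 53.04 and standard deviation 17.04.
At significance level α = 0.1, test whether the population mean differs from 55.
One-sample t-test:
H₀: μ = 55
H₁: μ ≠ 55
df = n - 1 = 30
t = (x̄ - μ₀) / (s/√n) = (53.04 - 55) / (17.04/√31) = -0.640
p-value = 0.5268

Since p-value > α = 0.1, we fail to reject H₀.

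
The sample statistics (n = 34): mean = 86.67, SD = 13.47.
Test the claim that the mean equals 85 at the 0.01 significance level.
One-sample t-test:
H₀: μ = 85
H₁: μ ≠ 85
df = n - 1 = 33
t = (x̄ - μ₀) / (s/√n) = (86.67 - 85) / (13.47/√34) = 0.723
p-value = 0.4748

Since p-value > α = 0.01, we fail to reject H₀.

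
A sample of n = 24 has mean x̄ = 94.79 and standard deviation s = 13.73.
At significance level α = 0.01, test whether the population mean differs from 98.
One-sample t-test:
H₀: μ = 98
H₁: μ ≠ 98
df = n - 1 = 23
t = (x̄ - μ₀) / (s/√n) = (94.79 - 98) / (13.73/√24) = -1.145
p-value = 0.2638

Since p-value > α = 0.01, we fail to reject H₀.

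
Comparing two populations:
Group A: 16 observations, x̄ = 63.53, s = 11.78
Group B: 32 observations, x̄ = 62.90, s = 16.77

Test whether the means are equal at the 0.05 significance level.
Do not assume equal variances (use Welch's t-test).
Welch's two-sample t-test:
H₀: μ₁ = μ₂
H₁: μ₁ ≠ μ₂
s₁²/n₁ = 11.78²/16 = 8.6730,  s₂²/n₂ = 16.77²/32 = 8.7885
SE = √(s₁²/n₁ + s₂²/n₂) = √(8.6730 + 8.7885) = 4.1787
df (Welch-Satterthwaite) = (s₁²/n₁ + s₂²/n₂)² / [(s₁²/n₁)²/(n₁-1) + (s₂²/n₂)²/(n₂-1)] ≈ 40.62
t = (x̄₁ - x̄₂) / SE = (63.53 - 62.90) / 4.1787 = 0.63 / 4.1787 = 0.151
p-value = 0.8809

Since p-value > α = 0.05, we fail to reject H₀.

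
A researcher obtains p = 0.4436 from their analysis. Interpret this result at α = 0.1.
Since p = 0.4436 > α = 0.1, fail to reject H₀.
There is insufficient evidence to reject the null hypothesis; the result is not statistically significant at the 0.1 level.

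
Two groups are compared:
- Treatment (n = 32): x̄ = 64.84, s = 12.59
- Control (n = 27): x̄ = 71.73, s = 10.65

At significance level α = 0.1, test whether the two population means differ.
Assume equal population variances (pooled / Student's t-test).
Student's two-sample t-test (equal variances):
H₀: μ₁ = μ₂
H₁: μ₁ ≠ μ₂
df = n₁ + n₂ - 2 = 57
Pooled variance s_p² = [(n₁-1)s₁² + (n₂-1)s₂²] / (n₁ + n₂ - 2) = [(31)(12.59²) + (26)(10.65²)] / 57 = 137.9427
SE = √(s_p²(1/n₁ + 1/n₂)) = √(137.9427 × (1/32 + 1/27)) = 3.0692
t = (x̄₁ - x̄₂) / SE = (64.84 - 71.73) / 3.0692 = -6.89 / 3.0692 = -2.245
p-value = 0.0287

Since p-value < α = 0.1, we reject H₀.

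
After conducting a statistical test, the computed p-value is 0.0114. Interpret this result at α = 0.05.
Since p = 0.0114 < α = 0.05, reject H₀.
There is sufficient evidence to reject the null hypothesis; the result is statistically significant at the 0.05 level.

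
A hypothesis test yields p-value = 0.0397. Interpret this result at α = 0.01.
Since p = 0.0397 > α = 0.01, fail to reject H₀.
There is insufficient evidence to reject the null hypothesis; the result is not statistically significant at the 0.01 level.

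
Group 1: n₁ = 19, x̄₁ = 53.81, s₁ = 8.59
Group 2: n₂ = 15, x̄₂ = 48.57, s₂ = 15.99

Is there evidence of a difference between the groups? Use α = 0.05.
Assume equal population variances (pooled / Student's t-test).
Student's two-sample t-test (equal variances):
H₀: μ₁ = μ₂
H₁: μ₁ ≠ μ₂
df = n₁ + n₂ - 2 = 32
Pooled variance s_p² = [(n₁-1)s₁² + (n₂-1)s₂²] / (n₁ + n₂ - 2) = [(18)(8.59²) + (14)(15.99²)] / 32 = 153.3658
SE = √(s_p²(1/n₁ + 1/n₂)) = √(153.3658 × (1/19 + 1/15)) = 4.2774
t = (x̄₁ - x̄₂) / SE = (53.81 - 48.57) / 4.2774 = 5.24 / 4.2774 = 1.225
p-value = 0.2295

Since p-value > α = 0.05, we fail to reject H₀.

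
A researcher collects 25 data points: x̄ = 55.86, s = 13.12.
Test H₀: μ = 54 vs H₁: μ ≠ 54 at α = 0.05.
One-sample t-test:
H₀: μ = 54
H₁: μ ≠ 54
df = n - 1 = 24
t = (x̄ - μ₀) / (s/√n) = (55.86 - 54) / (13.12/√25) = 0.709
p-value = 0.4853

Since p-value > α = 0.05, we fail to reject H₀.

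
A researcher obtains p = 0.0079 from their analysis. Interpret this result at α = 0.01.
Since p = 0.0079 < α = 0.01, reject H₀.
There is sufficient evidence to reject the null hypothesis; the result is statistically significant at the 0.01 level.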